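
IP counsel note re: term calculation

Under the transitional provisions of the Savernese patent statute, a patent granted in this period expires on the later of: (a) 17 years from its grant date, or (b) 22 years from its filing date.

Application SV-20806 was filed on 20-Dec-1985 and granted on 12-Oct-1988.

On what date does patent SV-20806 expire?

(a) grant + 17 years → 12 October 2005.
(b) filing + 22 years → 20 December 2007.
Later of the two: 20 December 2007.

December 20, 2007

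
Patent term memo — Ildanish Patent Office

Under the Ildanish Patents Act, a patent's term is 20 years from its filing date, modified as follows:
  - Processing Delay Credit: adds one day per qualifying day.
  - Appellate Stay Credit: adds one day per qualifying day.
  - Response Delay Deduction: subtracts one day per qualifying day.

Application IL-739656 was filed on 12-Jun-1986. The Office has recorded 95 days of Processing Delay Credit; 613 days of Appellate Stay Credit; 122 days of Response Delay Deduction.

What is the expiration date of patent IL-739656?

January 19, 2008

Base term: filing date + 20 years → 12 June 2006.
Processing Delay Credit: +95 days → 15 September 2006.
Appellate Stay Credit: +613 days → 20 May 2008.
Response Delay Deduction: −122 days → 19 January 2008.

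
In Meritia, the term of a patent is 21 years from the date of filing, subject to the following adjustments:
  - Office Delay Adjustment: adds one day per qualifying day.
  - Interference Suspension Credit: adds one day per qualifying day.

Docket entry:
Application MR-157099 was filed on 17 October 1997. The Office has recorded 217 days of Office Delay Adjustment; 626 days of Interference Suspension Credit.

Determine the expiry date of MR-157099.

Base term: filing date + 21 years → 17 October 2018.
Office Delay Adjustment: +217 days → 22 May 2019.
Interference Suspension Credit: +626 days → 6 February 2021.

2021-02-06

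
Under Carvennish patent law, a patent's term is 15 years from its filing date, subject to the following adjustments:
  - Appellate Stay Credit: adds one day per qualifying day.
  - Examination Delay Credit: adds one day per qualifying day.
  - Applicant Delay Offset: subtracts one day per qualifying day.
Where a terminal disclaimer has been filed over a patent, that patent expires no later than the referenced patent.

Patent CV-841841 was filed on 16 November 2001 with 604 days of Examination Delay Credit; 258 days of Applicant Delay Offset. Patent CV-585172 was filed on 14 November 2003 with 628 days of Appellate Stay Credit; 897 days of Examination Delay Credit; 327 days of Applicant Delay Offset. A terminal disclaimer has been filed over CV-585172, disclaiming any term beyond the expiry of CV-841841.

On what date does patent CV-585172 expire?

Natural term of CV-585172:
  Base: filing + 15 years → 14 November 2018.
  Appellate Stay Credit: +628 days → 3 August 2020.
  Examination Delay Credit: +897 days → 17 January 2023.
  Applicant Delay Offset: −327 days → 24 February 2022.
Expiry of referenced patent CV-841841:
  Base: filing + 15 years → 16 November 2016.
  Examination Delay Credit: +604 days → 13 July 2018.
  Applicant Delay Offset: −258 days → 28 October 2017.
Terminal disclaimer: CV-585172 expires on the earlier of 24 February 2022 and 28 October 2017.

2017-10-28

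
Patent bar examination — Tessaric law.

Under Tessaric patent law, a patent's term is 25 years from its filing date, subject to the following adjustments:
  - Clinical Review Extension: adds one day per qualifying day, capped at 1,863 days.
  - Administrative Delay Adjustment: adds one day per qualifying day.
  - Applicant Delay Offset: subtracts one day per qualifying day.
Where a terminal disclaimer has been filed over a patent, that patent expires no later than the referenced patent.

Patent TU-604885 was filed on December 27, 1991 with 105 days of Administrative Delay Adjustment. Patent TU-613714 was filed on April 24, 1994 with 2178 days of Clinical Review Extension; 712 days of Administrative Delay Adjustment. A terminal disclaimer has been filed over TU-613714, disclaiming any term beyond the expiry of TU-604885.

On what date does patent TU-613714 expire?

April 11, 2017

Natural term of TU-613714:
  Base: filing + 25 years → 24 April 2019.
  Clinical Review Extension: 2178 days claimed exceeds the 1863-day cap, so +1863 days → 30 May 2024.
  Administrative Delay Adjustment: +712 days → 12 May 2026.
Expiry of referenced patent TU-604885:
  Base: filing + 25 years → 27 December 2016.
  Administrative Delay Adjustment: +105 days → 11 April 2017.
Terminal disclaimer: TU-613714 expires on the earlier of 12 May 2026 and 11 April 2017.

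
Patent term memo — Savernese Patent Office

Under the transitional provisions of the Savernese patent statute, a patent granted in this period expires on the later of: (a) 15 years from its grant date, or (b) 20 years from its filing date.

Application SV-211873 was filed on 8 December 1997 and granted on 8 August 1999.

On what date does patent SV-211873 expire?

2017-12-08

(a) grant + 15 years → 8 August 2014.
(b) filing + 20 years → 8 December 2017.
Later of the two: 8 December 2017.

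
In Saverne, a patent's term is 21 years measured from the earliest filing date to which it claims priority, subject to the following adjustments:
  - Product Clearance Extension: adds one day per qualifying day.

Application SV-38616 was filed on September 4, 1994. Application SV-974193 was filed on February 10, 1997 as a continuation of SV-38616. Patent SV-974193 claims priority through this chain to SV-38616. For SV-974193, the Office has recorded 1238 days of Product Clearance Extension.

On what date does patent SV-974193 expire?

Earliest priority filing: 4 September 1994.
Base term: 4 September 1994 + 21 years → 4 September 2015.
Product Clearance Extension: +1238 days → 24 January 2019.

2019-01-24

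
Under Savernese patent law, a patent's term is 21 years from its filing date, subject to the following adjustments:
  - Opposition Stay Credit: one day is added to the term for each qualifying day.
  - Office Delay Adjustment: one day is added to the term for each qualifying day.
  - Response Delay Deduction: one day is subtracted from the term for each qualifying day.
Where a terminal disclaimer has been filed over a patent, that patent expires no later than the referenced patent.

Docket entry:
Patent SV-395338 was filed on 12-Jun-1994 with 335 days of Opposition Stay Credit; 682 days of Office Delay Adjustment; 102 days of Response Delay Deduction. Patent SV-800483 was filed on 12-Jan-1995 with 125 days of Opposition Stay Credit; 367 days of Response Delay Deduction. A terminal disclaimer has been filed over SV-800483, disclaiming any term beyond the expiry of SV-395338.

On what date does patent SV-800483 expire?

Natural term of SV-800483:
  Base: filing + 21 years → 12 January 2016.
  Opposition Stay Credit: +125 days → 16 May 2016.
  Response Delay Deduction: −367 days → 15 May 2015.
Expiry of referenced patent SV-395338:
  Base: filing + 21 years → 12 June 2015.
  Opposition Stay Credit: +335 days → 12 May 2016.
  Office Delay Adjustment: +682 days → 25 March 2018.
  Response Delay Deduction: −102 days → 13 December 2017.
Terminal disclaimer: SV-800483 expires on the earlier of 15 May 2015 and 13 December 2017.

2015-05-15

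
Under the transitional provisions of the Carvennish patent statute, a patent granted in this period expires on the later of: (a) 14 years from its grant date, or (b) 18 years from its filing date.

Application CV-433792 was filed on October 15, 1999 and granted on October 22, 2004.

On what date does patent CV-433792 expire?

2018-10-22

(a) grant + 14 years → 22 October 2018.
(b) filing + 18 years → 15 October 2017.
Later of the two: 22 October 2018.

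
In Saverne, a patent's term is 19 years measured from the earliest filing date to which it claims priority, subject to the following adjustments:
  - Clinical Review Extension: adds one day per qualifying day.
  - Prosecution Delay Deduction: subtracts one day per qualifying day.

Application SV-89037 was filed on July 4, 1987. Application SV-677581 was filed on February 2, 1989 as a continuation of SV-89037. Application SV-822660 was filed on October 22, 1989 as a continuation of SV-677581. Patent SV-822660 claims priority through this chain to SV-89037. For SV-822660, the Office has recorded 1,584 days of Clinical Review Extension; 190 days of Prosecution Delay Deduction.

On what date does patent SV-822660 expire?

2010-04-28

Earliest priority filing: 4 July 1987.
Base term: 4 July 1987 + 19 years → 4 July 2006.
Clinical Review Extension: +1584 days → 4 November 2010.
Prosecution Delay Deduction: −190 days → 28 April 2010.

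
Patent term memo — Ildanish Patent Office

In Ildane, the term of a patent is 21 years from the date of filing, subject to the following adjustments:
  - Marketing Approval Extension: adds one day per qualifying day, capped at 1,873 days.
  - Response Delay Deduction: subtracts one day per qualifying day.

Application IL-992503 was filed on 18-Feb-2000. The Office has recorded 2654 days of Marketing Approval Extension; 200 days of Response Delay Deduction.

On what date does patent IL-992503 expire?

Base term: filing date + 21 years → 18 February 2021.
Marketing Approval Extension: 2654 days claimed exceeds the 1873-day cap, so +1873 days → 6 April 2026.
Response Delay Deduction: −200 days → 18 September 2025.

September 18, 2025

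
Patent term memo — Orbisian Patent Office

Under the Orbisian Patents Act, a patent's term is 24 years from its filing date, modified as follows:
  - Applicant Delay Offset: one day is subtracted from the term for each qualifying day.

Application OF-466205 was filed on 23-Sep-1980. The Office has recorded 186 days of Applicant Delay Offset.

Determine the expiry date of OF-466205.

Base term: filing date + 24 years → 23 September 2004.
Applicant Delay Offset: −186 days → 21 March 2004.

March 21, 2004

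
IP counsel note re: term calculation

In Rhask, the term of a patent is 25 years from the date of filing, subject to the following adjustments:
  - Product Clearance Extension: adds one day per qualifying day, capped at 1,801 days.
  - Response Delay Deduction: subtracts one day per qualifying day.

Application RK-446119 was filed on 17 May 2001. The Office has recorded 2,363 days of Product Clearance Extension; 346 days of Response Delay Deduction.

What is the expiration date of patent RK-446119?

2030-05-11

Base term: filing date + 25 years → 17 May 2026.
Product Clearance Extension: 2363 days claimed exceeds the 1801-day cap, so +1801 days → 22 April 2031.
Response Delay Deduction: −346 days → 11 May 2030.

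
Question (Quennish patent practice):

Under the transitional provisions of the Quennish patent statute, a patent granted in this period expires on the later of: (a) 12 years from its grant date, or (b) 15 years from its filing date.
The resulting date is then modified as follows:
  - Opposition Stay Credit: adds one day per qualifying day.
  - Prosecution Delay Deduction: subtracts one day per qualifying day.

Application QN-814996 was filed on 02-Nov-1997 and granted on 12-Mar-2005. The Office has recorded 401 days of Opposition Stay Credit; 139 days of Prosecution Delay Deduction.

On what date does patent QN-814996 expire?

(a) grant + 12 years → 12 March 2017.
(b) filing + 15 years → 2 November 2012.
Later of the two: 12 March 2017.
Opposition Stay Credit: +401 days → 17 April 2018.
Prosecution Delay Deduction: −139 days → 29 November 2017.

November 29, 2017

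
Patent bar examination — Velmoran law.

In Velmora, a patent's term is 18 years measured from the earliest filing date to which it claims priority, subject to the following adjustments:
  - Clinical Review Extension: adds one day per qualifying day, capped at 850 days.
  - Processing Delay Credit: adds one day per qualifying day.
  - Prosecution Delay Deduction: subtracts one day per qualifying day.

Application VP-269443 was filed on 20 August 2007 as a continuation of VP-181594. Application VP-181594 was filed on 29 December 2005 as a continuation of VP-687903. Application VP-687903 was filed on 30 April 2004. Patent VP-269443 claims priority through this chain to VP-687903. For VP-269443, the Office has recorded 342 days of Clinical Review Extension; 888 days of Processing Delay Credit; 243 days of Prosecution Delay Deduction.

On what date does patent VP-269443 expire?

Earliest priority filing: 30 April 2004.
Base term: 30 April 2004 + 18 years → 30 April 2022.
Clinical Review Extension: 342 days (within the 850-day cap) → +342 days → 7 April 2023.
Processing Delay Credit: +888 days → 11 September 2025.
Prosecution Delay Deduction: −243 days → 11 January 2025.

2025-01-11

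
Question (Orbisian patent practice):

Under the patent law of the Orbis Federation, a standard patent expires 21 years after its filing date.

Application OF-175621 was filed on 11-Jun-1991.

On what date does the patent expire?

Filing date + 21 years → 11 June 2012.

2012-06-11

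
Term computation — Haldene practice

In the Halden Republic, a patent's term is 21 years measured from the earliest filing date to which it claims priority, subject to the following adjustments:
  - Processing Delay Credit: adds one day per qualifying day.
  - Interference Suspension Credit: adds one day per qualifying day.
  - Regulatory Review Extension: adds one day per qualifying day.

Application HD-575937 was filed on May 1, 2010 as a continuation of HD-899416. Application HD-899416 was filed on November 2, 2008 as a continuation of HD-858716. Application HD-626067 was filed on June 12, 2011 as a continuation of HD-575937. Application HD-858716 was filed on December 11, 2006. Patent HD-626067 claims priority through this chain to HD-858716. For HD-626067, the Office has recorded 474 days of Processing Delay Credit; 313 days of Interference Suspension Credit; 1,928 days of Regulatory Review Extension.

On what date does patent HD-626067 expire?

May 18, 2035

Earliest priority filing: 11 December 2006.
Base term: 11 December 2006 + 21 years → 11 December 2027.
Processing Delay Credit: +474 days → 29 March 2029.
Interference Suspension Credit: +313 days → 5 February 2030.
Regulatory Review Extension: +1928 days → 18 May 2035.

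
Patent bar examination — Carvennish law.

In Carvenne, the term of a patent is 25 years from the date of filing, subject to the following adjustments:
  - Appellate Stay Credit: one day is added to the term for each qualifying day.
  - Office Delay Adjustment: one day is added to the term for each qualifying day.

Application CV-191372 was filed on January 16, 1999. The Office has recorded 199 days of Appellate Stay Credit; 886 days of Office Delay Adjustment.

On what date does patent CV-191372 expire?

Base term: filing date + 25 years → 16 January 2024.
Appellate Stay Credit: +199 days → 2 August 2024.
Office Delay Adjustment: +886 days → 5 January 2027.

January 5, 2027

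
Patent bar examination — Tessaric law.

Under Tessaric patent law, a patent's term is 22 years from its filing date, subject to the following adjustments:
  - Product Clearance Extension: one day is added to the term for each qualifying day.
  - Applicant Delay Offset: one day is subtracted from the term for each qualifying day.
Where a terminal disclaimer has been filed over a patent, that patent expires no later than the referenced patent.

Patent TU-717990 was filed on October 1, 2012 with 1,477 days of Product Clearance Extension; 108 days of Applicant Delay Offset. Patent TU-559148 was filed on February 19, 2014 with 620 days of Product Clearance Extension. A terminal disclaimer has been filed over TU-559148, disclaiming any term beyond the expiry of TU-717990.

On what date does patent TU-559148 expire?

Natural term of TU-559148:
  Base: filing + 22 years → 19 February 2036.
  Product Clearance Extension: +620 days → 31 October 2037.
Expiry of referenced patent TU-717990:
  Base: filing + 22 years → 1 October 2034.
  Product Clearance Extension: +1477 days → 17 October 2038.
  Applicant Delay Offset: −108 days → 1 July 2038.
Terminal disclaimer: TU-559148 expires on the earlier of 31 October 2037 and 1 July 2038.

October 31, 2037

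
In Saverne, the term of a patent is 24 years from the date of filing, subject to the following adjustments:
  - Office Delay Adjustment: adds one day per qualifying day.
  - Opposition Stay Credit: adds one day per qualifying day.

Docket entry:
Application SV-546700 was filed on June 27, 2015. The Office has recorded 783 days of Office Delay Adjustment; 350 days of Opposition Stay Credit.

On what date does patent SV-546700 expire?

2042-08-03

Base term: filing date + 24 years → 27 June 2039.
Office Delay Adjustment: +783 days → 18 August 2041.
Opposition Stay Credit: +350 days → 3 August 2042.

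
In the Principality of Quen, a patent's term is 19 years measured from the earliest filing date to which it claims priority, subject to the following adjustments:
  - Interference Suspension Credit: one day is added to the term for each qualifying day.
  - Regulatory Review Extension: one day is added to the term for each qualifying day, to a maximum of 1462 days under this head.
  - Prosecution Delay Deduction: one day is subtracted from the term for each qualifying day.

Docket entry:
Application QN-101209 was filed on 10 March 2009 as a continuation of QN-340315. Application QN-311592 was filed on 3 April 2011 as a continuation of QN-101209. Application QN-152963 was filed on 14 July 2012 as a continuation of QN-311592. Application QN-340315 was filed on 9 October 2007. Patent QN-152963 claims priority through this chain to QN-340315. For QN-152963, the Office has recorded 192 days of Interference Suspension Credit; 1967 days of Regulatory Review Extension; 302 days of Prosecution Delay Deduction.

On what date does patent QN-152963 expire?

2030-06-22

Earliest priority filing: 9 October 2007.
Base term: 9 October 2007 + 19 years → 9 October 2026.
Interference Suspension Credit: +192 days → 19 April 2027.
Regulatory Review Extension: 1967 days claimed exceeds the 1462-day cap, so +1462 days → 20 April 2031.
Prosecution Delay Deduction: −302 days → 22 June 2030.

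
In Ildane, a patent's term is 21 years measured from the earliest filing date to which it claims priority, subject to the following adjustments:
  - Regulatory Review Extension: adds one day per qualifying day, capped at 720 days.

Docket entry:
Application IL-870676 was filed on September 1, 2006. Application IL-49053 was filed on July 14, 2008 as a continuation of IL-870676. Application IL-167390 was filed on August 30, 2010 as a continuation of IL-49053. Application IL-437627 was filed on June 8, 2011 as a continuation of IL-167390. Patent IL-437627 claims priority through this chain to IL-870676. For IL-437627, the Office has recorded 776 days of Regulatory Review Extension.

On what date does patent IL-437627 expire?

August 21, 2029

Earliest priority filing: 1 September 2006.
Base term: 1 September 2006 + 21 years → 1 September 2027.
Regulatory Review Extension: 776 days claimed exceeds the 720-day cap, so +720 days → 21 August 2029.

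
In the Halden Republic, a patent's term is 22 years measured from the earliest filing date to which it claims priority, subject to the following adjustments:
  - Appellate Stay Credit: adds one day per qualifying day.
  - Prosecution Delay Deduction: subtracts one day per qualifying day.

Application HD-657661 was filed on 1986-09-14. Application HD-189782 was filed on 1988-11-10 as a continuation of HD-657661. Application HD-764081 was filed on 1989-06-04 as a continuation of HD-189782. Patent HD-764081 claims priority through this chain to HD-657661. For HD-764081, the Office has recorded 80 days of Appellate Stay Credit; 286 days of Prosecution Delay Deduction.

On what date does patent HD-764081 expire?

2008-02-21

Earliest priority filing: 14 September 1986.
Base term: 14 September 1986 + 22 years → 14 September 2008.
Appellate Stay Credit: +80 days → 3 December 2008.
Prosecution Delay Deduction: −286 days → 21 February 2008.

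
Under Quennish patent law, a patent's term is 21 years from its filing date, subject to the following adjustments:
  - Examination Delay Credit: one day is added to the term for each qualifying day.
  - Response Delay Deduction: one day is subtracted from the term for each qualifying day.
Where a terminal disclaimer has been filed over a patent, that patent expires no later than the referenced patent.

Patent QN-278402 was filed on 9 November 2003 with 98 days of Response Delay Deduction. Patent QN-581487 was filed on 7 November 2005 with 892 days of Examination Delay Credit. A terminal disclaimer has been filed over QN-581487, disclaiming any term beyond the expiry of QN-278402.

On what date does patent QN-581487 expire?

Natural term of QN-581487:
  Base: filing + 21 years → 7 November 2026.
  Examination Delay Credit: +892 days → 17 April 2029.
Expiry of referenced patent QN-278402:
  Base: filing + 21 years → 9 November 2024.
  Response Delay Deduction: −98 days → 3 August 2024.
Terminal disclaimer: QN-581487 expires on the earlier of 17 April 2029 and 3 August 2024.

2024-08-03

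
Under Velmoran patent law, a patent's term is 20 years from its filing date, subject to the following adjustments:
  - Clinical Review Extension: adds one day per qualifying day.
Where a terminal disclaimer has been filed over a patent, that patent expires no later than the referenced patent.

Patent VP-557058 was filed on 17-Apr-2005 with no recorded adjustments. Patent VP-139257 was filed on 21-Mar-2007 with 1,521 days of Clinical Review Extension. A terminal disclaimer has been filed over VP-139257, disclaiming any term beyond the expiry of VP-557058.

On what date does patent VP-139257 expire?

April 17, 2025

Natural term of VP-139257:
  Base: filing + 20 years → 21 March 2027.
  Clinical Review Extension: +1521 days → 20 May 2031.
Expiry of referenced patent VP-557058:
  Base: filing + 20 years → 17 April 2025.
Terminal disclaimer: VP-139257 expires on the earlier of 20 May 2031 and 17 April 2025.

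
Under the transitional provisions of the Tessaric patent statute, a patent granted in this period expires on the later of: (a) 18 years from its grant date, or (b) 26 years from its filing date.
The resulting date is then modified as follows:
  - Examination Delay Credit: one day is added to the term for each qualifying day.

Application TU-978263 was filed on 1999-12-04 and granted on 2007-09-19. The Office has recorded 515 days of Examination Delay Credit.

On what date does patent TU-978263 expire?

May 3, 2027

(a) grant + 18 years → 19 September 2025.
(b) filing + 26 years → 4 December 2025.
Later of the two: 4 December 2025.
Examination Delay Credit: +515 days → 3 May 2027.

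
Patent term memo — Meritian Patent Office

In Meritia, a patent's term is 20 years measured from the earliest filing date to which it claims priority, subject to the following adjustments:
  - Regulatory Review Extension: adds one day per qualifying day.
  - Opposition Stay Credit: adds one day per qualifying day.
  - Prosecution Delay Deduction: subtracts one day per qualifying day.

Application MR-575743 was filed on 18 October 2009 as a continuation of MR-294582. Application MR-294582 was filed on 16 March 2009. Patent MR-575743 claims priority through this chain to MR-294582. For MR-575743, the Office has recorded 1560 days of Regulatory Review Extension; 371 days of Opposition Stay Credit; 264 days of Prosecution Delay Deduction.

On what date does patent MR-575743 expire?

Earliest priority filing: 16 March 2009.
Base term: 16 March 2009 + 20 years → 16 March 2029.
Regulatory Review Extension: +1560 days → 23 June 2033.
Opposition Stay Credit: +371 days → 29 June 2034.
Prosecution Delay Deduction: −264 days → 8 October 2033.

October 8, 2033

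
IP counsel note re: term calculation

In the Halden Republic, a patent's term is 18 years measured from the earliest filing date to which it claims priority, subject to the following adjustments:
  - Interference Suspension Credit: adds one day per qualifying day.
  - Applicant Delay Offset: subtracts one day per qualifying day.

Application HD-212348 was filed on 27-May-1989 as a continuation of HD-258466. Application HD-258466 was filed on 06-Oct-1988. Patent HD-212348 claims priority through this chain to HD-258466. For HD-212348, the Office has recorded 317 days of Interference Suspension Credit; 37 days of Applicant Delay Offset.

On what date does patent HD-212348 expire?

Earliest priority filing: 6 October 1988.
Base term: 6 October 1988 + 18 years → 6 October 2006.
Interference Suspension Credit: +317 days → 19 August 2007.
Applicant Delay Offset: −37 days → 13 July 2007.

July 13, 2007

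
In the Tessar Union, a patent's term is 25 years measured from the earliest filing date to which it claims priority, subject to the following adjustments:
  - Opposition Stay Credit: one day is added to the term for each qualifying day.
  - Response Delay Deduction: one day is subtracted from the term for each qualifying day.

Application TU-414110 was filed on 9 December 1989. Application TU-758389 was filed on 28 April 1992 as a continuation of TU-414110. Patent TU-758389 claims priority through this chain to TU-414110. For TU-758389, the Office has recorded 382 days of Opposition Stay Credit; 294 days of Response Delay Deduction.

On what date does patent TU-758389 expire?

March 7, 2015

Earliest priority filing: 9 December 1989.
Base term: 9 December 1989 + 25 years → 9 December 2014.
Opposition Stay Credit: +382 days → 26 December 2015.
Response Delay Deduction: −294 days → 7 March 2015.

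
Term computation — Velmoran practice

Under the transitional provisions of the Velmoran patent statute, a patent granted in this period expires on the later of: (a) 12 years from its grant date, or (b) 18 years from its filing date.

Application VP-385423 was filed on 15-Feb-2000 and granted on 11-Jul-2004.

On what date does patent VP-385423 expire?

2018-02-15

(a) grant + 12 years → 11 July 2016.
(b) filing + 18 years → 15 February 2018.
Later of the two: 15 February 2018.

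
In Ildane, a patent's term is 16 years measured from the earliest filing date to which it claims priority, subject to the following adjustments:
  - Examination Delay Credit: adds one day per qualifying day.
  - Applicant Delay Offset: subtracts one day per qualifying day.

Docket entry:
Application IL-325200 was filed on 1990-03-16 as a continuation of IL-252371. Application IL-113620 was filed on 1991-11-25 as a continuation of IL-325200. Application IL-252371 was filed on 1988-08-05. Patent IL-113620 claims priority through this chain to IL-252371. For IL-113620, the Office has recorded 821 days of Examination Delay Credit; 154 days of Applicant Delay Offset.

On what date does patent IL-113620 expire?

2006-06-03

Earliest priority filing: 5 August 1988.
Base term: 5 August 1988 + 16 years → 5 August 2004.
Examination Delay Credit: +821 days → 4 November 2006.
Applicant Delay Offset: −154 days → 3 June 2006.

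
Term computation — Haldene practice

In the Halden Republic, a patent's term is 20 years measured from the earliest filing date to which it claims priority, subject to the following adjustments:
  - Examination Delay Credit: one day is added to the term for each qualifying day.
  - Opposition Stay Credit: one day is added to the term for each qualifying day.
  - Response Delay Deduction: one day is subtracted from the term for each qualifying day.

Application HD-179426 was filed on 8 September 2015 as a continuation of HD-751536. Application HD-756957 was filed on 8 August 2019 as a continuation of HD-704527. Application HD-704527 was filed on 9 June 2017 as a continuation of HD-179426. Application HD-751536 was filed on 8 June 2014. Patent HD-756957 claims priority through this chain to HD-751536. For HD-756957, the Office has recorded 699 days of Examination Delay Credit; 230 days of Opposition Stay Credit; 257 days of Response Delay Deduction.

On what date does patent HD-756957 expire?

Earliest priority filing: 8 June 2014.
Base term: 8 June 2014 + 20 years → 8 June 2034.
Examination Delay Credit: +699 days → 7 May 2036.
Opposition Stay Credit: +230 days → 23 December 2036.
Response Delay Deduction: −257 days → 10 April 2036.

April 10, 2036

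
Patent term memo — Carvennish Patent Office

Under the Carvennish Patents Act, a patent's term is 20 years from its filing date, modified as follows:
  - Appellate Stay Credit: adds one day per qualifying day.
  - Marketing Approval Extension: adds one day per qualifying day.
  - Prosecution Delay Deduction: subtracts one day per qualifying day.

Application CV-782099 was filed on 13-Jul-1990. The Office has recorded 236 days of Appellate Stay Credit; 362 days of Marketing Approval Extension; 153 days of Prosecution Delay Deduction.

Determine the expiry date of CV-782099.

October 1, 2011

Base term: filing date + 20 years → 13 July 2010.
Appellate Stay Credit: +236 days → 6 March 2011.
Marketing Approval Extension: +362 days → 2 March 2012.
Prosecution Delay Deduction: −153 days → 1 October 2011.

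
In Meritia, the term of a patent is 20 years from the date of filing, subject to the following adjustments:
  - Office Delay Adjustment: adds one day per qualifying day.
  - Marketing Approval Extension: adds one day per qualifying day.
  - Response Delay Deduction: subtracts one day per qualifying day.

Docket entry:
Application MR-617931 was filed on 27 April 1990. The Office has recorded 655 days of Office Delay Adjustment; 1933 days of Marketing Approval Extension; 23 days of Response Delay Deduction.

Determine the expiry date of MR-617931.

2017-05-05

Base term: filing date + 20 years → 27 April 2010.
Office Delay Adjustment: +655 days → 11 February 2012.
Marketing Approval Extension: +1933 days → 28 May 2017.
Response Delay Deduction: −23 days → 5 May 2017.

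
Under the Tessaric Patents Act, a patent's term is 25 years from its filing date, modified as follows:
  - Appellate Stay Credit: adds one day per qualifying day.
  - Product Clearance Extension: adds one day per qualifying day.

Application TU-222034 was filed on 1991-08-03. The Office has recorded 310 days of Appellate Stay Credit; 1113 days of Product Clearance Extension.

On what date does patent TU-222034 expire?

Base term: filing date + 25 years → 3 August 2016.
Appellate Stay Credit: +310 days → 9 June 2017.
Product Clearance Extension: +1113 days → 26 June 2020.

2020-06-26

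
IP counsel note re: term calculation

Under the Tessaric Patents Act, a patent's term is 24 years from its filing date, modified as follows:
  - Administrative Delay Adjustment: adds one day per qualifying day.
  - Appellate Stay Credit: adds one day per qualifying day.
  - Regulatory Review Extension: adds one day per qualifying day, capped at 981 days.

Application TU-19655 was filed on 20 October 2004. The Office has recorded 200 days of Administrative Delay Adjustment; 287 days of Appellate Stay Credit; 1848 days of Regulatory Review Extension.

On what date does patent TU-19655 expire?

Base term: filing date + 24 years → 20 October 2028.
Administrative Delay Adjustment: +200 days → 8 May 2029.
Appellate Stay Credit: +287 days → 19 February 2030.
Regulatory Review Extension: 1848 days claimed exceeds the 981-day cap, so +981 days → 27 October 2032.

2032-10-27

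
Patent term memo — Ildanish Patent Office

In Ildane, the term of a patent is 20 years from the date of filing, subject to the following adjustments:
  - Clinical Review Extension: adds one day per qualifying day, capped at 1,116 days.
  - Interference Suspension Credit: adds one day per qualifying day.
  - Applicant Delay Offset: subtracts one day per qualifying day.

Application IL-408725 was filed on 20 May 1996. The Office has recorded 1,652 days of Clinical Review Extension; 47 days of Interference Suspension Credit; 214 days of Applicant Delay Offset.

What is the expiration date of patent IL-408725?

2018-12-25

Base term: filing date + 20 years → 20 May 2016.
Clinical Review Extension: 1652 days claimed exceeds the 1116-day cap, so +1116 days → 10 June 2019.
Interference Suspension Credit: +47 days → 27 July 2019.
Applicant Delay Offset: −214 days → 25 December 2018.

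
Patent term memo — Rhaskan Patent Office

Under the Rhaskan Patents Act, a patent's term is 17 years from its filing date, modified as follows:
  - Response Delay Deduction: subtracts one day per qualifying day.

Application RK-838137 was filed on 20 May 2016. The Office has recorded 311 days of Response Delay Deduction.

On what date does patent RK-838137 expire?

Base term: filing date + 17 years → 20 May 2033.
Response Delay Deduction: −311 days → 13 July 2032.

2032-07-13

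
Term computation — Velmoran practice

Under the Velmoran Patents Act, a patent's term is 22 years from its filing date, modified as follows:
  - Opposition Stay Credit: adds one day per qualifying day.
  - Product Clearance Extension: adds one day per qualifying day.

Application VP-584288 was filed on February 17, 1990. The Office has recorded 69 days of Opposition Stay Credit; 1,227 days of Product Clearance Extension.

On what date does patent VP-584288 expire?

2015-09-05

Base term: filing date + 22 years → 17 February 2012.
Opposition Stay Credit: +69 days → 26 April 2012.
Product Clearance Extension: +1227 days → 5 September 2015.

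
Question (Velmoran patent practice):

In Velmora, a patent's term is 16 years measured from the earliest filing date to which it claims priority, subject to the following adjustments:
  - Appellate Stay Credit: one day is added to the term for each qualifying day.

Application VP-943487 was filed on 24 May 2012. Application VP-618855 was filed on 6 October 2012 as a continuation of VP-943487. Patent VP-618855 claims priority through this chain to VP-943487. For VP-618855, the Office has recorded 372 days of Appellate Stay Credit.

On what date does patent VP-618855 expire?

May 31, 2029

Earliest priority filing: 24 May 2012.
Base term: 24 May 2012 + 16 years → 24 May 2028.
Appellate Stay Credit: +372 days → 31 May 2029.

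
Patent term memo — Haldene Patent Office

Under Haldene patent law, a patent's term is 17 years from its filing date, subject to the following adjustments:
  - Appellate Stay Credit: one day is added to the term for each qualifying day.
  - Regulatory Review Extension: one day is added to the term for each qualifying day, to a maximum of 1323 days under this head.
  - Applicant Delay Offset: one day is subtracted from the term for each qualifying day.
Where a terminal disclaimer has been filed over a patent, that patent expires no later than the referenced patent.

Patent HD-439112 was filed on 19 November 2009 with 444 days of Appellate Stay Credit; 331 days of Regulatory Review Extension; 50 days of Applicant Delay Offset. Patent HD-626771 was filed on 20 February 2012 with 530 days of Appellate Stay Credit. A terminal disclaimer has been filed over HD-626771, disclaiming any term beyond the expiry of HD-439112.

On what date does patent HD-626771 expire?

Natural term of HD-626771:
  Base: filing + 17 years → 20 February 2029.
  Appellate Stay Credit: +530 days → 4 August 2030.
Expiry of referenced patent HD-439112:
  Base: filing + 17 years → 19 November 2026.
  Appellate Stay Credit: +444 days → 6 February 2028.
  Regulatory Review Extension: 331 days (within the 1323-day cap) → +331 days → 2 January 2029.
  Applicant Delay Offset: −50 days → 13 November 2028.
Terminal disclaimer: HD-626771 expires on the earlier of 4 August 2030 and 13 November 2028.

November 13, 2028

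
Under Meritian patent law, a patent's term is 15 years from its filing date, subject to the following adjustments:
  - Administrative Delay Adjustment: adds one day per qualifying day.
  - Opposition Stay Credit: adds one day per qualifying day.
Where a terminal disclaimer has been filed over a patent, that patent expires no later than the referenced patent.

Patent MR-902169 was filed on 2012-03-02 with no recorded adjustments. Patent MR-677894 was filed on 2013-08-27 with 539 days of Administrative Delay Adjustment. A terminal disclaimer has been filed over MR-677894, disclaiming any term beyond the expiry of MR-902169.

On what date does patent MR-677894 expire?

Natural term of MR-677894:
  Base: filing + 15 years → 27 August 2028.
  Administrative Delay Adjustment: +539 days → 17 February 2030.
Expiry of referenced patent MR-902169:
  Base: filing + 15 years → 2 March 2027.
Terminal disclaimer: MR-677894 expires on the earlier of 17 February 2030 and 2 March 2027.

2027-03-02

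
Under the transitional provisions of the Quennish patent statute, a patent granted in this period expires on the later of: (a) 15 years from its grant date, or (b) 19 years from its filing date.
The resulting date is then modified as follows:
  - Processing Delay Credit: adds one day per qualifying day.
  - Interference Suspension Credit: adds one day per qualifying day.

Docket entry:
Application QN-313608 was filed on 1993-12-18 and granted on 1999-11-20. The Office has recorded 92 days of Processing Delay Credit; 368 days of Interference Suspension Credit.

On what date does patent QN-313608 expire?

(a) grant + 15 years → 20 November 2014.
(b) filing + 19 years → 18 December 2012.
Later of the two: 20 November 2014.
Processing Delay Credit: +92 days → 20 February 2015.
Interference Suspension Credit: +368 days → 23 February 2016.

2016-02-23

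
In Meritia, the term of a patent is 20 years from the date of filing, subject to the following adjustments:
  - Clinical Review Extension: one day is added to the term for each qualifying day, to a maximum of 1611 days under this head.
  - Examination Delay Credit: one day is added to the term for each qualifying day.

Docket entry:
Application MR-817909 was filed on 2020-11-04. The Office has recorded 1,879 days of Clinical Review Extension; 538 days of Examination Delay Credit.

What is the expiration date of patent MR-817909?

Base term: filing date + 20 years → 4 November 2040.
Clinical Review Extension: 1879 days claimed exceeds the 1611-day cap, so +1611 days → 3 April 2045.
Examination Delay Credit: +538 days → 23 September 2046.

September 23, 2046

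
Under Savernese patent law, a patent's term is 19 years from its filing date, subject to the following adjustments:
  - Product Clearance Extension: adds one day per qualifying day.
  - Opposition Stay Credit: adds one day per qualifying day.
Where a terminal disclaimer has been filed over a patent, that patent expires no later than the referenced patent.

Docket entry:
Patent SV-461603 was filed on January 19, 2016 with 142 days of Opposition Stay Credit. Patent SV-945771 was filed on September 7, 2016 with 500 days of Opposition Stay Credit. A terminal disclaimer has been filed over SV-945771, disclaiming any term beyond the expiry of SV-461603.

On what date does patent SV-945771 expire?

2035-06-10

Natural term of SV-945771:
  Base: filing + 19 years → 7 September 2035.
  Opposition Stay Credit: +500 days → 19 January 2037.
Expiry of referenced patent SV-461603:
  Base: filing + 19 years → 19 January 2035.
  Opposition Stay Credit: +142 days → 10 June 2035.
Terminal disclaimer: SV-945771 expires on the earlier of 19 January 2037 and 10 June 2035.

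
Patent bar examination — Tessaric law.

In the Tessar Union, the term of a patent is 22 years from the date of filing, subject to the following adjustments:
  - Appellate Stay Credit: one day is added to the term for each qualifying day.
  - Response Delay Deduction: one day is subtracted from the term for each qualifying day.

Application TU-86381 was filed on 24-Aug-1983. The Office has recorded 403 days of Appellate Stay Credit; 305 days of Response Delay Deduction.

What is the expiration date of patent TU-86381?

November 30, 2005

Base term: filing date + 22 years → 24 August 2005.
Appellate Stay Credit: +403 days → 1 October 2006.
Response Delay Deduction: −305 days → 30 November 2005.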